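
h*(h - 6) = h^2 - 6*h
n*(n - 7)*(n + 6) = n^3 - n^2 - 42*n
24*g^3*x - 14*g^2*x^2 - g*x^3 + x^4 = x*(-3*g + x)*(-2*g + x)*(4*g + x)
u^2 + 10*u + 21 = (u + 3)*(u + 7)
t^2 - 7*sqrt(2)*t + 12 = (t - 6*sqrt(2))*(t - sqrt(2))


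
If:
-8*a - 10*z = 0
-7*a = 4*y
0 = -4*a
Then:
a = 0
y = 0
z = 0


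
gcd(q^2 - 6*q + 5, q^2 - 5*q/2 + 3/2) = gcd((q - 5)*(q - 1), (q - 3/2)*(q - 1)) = q - 1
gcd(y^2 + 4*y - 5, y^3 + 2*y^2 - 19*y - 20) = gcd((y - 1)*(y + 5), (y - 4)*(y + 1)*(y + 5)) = y + 5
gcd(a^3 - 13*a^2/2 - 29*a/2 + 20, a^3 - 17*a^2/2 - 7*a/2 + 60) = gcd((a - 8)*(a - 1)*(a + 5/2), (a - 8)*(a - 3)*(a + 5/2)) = a^2 - 11*a/2 - 20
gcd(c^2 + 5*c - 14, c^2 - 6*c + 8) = c - 2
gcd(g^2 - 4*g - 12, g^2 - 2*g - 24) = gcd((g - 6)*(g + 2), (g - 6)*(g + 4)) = g - 6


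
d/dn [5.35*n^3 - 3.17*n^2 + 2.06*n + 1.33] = 16.05*n^2 - 6.34*n + 2.06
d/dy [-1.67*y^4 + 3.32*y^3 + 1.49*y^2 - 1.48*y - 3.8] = -6.68*y^3 + 9.96*y^2 + 2.98*y - 1.48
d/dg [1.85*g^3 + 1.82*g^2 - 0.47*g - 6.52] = 5.55*g^2 + 3.64*g - 0.47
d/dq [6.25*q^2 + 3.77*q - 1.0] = 12.5*q + 3.77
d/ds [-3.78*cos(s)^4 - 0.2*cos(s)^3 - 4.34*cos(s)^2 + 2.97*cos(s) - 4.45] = (15.12*cos(s)^3 + 0.6*cos(s)^2 + 8.68*cos(s) - 2.97)*sin(s)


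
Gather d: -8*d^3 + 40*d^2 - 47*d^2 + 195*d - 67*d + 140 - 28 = -8*d^3 - 7*d^2 + 128*d + 112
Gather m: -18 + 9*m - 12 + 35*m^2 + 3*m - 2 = 35*m^2 + 12*m - 32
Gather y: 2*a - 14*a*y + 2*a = -14*a*y + 4*a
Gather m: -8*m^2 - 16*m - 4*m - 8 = -8*m^2 - 20*m - 8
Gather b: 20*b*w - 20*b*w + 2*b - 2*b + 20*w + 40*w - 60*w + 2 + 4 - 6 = 0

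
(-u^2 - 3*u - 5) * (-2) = 2*u^2 + 6*u + 10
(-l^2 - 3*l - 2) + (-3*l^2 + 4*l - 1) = -4*l^2 + l - 3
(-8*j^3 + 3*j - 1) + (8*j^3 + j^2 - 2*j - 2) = j^2 + j - 3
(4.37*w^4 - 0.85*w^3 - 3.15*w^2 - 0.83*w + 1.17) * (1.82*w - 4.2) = 7.9534*w^5 - 19.901*w^4 - 2.163*w^3 + 11.7194*w^2 + 5.6154*w - 4.914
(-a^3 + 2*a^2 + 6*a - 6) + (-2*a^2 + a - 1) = -a^3 + 7*a - 7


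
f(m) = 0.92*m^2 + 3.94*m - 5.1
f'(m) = 1.84*m + 3.94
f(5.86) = 49.58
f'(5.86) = 14.72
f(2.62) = 11.54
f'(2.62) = 8.76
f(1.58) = 3.42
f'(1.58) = 6.85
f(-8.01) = 22.37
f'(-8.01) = -10.80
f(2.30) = 8.83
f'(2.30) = 8.17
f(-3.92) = -6.41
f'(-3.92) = -3.27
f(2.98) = 14.81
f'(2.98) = 9.42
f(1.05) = 0.05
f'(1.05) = 5.87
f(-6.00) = 4.38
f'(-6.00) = -7.10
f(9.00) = 104.88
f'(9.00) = 20.50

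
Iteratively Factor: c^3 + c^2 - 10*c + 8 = (c + 4)*(c^2 - 3*c + 2) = (c - 2)*(c + 4)*(c - 1)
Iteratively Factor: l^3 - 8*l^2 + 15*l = (l - 3)*(l^2 - 5*l) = l*(l - 3)*(l - 5)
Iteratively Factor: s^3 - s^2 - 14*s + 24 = (s + 4)*(s^2 - 5*s + 6) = (s - 2)*(s + 4)*(s - 3)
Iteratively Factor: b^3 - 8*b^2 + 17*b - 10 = (b - 2)*(b^2 - 6*b + 5) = (b - 2)*(b - 1)*(b - 5)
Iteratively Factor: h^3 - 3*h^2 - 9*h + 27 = (h - 3)*(h^2 - 9) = (h - 3)*(h + 3)*(h - 3)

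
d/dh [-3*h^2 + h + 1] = 1 - 6*h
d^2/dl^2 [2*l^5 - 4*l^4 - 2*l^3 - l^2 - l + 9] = 40*l^3 - 48*l^2 - 12*l - 2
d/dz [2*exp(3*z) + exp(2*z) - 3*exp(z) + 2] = (6*exp(2*z) + 2*exp(z) - 3)*exp(z)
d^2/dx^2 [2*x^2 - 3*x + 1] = 4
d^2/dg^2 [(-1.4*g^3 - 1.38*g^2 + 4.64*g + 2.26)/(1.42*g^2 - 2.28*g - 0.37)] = (-3.5527136788005e-15*g^5 + 8.88178419700125e-15*g^4 - 6.25022400000002*g^3 + 15.905832*g^2 - 30.42468*g + 17.665124)/(2.863288*g^6 - 13.792176*g^5 + 19.90698*g^4 - 4.66488*g^3 - 5.18703*g^2 - 0.936396*g - 0.050653)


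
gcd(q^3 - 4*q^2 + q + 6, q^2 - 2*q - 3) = q^2 - 2*q - 3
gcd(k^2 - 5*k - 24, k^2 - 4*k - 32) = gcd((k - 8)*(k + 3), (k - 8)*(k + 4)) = k - 8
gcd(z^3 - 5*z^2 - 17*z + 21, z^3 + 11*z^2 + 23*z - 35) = z - 1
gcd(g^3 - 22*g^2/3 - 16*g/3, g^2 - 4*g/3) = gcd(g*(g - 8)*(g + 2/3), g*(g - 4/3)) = g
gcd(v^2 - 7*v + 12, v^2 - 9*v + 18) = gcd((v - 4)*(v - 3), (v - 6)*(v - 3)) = v - 3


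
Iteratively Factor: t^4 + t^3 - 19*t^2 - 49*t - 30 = (t + 2)*(t^3 - t^2 - 17*t - 15) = (t - 5)*(t + 2)*(t^2 + 4*t + 3) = (t - 5)*(t + 1)*(t + 2)*(t + 3)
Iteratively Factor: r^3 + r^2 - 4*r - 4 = (r + 2)*(r^2 - r - 2) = (r + 1)*(r + 2)*(r - 2)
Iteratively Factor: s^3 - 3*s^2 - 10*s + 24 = (s + 3)*(s^2 - 6*s + 8) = (s - 2)*(s + 3)*(s - 4)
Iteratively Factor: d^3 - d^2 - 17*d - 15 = (d - 5)*(d^2 + 4*d + 3) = (d - 5)*(d + 3)*(d + 1)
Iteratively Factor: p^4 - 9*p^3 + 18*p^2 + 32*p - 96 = (p - 4)*(p^3 - 5*p^2 - 2*p + 24) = (p - 4)*(p - 3)*(p^2 - 2*p - 8) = (p - 4)^2*(p - 3)*(p + 2)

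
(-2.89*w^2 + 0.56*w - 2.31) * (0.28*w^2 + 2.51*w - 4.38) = -0.8092*w^4 - 7.0971*w^3 + 13.417*w^2 - 8.2509*w + 10.1178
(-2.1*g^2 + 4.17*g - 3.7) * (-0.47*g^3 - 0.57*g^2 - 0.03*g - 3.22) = 0.987*g^5 - 0.7629*g^4 - 0.5749*g^3 + 8.7459*g^2 - 13.3164*g + 11.914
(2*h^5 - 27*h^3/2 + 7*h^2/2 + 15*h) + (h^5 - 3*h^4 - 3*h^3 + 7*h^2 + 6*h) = 3*h^5 - 3*h^4 - 33*h^3/2 + 21*h^2/2 + 21*h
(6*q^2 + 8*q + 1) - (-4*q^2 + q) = 10*q^2 + 7*q + 1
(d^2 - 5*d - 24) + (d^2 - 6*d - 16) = 2*d^2 - 11*d - 40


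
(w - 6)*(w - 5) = w^2 - 11*w + 30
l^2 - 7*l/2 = l*(l - 7/2)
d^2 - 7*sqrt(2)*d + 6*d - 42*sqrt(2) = (d + 6)*(d - 7*sqrt(2))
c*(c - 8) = c^2 - 8*c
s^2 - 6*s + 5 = (s - 5)*(s - 1)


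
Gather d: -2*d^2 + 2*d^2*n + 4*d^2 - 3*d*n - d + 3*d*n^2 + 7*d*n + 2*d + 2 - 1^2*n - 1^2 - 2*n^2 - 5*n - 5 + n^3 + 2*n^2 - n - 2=d^2*(2*n + 2) + d*(3*n^2 + 4*n + 1) + n^3 - 7*n - 6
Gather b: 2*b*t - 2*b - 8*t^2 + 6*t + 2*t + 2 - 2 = b*(2*t - 2) - 8*t^2 + 8*t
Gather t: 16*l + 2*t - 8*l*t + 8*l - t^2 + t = 24*l - t^2 + t*(3 - 8*l)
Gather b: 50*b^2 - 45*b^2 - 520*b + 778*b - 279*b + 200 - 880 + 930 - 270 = 5*b^2 - 21*b - 20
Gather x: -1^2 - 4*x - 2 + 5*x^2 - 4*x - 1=5*x^2 - 8*x - 4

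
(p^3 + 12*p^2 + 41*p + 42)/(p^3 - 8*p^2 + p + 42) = (p^2 + 10*p + 21)/(p^2 - 10*p + 21)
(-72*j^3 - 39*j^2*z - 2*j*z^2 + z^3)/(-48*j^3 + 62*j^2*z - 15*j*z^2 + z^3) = (9*j^2 + 6*j*z + z^2)/(6*j^2 - 7*j*z + z^2)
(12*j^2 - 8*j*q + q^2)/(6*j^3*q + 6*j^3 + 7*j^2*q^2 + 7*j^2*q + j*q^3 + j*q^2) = (12*j^2 - 8*j*q + q^2)/(j*(6*j^2*q + 6*j^2 + 7*j*q^2 + 7*j*q + q^3 + q^2))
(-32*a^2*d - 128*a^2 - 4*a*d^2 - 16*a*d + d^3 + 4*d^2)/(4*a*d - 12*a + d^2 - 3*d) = (-8*a*d - 32*a + d^2 + 4*d)/(d - 3)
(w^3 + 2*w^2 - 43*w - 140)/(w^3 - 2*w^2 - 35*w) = (w + 4)/w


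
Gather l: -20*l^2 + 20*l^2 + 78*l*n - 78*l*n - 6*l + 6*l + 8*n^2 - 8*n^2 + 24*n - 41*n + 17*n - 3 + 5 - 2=0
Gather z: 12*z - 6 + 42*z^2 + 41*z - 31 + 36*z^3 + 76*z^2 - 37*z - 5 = 36*z^3 + 118*z^2 + 16*z - 42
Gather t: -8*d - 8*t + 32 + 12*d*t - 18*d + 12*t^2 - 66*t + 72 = -26*d + 12*t^2 + t*(12*d - 74) + 104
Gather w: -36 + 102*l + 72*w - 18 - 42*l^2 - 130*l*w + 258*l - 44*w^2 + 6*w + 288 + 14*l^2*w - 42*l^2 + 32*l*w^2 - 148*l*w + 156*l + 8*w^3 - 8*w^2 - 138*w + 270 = -84*l^2 + 516*l + 8*w^3 + w^2*(32*l - 52) + w*(14*l^2 - 278*l - 60) + 504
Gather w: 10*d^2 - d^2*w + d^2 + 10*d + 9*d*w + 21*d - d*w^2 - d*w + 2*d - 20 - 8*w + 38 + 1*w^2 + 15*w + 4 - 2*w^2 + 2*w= 11*d^2 + 33*d + w^2*(-d - 1) + w*(-d^2 + 8*d + 9) + 22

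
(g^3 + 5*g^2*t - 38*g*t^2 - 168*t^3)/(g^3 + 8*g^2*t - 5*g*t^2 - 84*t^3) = (-g + 6*t)/(-g + 3*t)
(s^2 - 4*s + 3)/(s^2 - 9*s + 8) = (s - 3)/(s - 8)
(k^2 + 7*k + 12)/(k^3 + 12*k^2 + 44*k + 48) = (k + 3)/(k^2 + 8*k + 12)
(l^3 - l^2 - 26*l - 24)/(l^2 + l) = l - 2 - 24/l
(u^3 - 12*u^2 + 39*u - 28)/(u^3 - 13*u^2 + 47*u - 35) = (u - 4)/(u - 5)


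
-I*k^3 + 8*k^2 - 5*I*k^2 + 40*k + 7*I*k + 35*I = (k + 5)*(k + 7*I)*(-I*k + 1)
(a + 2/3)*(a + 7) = a^2 + 23*a/3 + 14/3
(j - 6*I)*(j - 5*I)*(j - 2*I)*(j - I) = j^4 - 14*I*j^3 - 65*j^2 + 112*I*j + 60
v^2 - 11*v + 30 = (v - 6)*(v - 5)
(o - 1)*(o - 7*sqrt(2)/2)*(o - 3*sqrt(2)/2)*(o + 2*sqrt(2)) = o^4 - 3*sqrt(2)*o^3 - o^3 - 19*o^2/2 + 3*sqrt(2)*o^2 + 19*o/2 + 21*sqrt(2)*o - 21*sqrt(2)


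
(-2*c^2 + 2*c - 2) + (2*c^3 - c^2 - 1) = 2*c^3 - 3*c^2 + 2*c - 3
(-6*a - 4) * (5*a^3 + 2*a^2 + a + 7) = -30*a^4 - 32*a^3 - 14*a^2 - 46*a - 28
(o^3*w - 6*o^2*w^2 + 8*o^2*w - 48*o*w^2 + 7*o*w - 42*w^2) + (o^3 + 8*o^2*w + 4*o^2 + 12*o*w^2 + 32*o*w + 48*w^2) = o^3*w + o^3 - 6*o^2*w^2 + 16*o^2*w + 4*o^2 - 36*o*w^2 + 39*o*w + 6*w^2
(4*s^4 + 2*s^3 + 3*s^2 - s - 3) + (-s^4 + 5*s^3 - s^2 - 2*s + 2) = 3*s^4 + 7*s^3 + 2*s^2 - 3*s - 1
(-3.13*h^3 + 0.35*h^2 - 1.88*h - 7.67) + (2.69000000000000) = -3.13*h^3 + 0.35*h^2 - 1.88*h - 4.98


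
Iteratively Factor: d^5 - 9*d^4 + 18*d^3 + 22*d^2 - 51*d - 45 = (d - 3)*(d^4 - 6*d^3 + 22*d + 15) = (d - 3)*(d + 1)*(d^3 - 7*d^2 + 7*d + 15) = (d - 5)*(d - 3)*(d + 1)*(d^2 - 2*d - 3) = (d - 5)*(d - 3)^2*(d + 1)*(d + 1)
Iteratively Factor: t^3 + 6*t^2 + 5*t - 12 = (t + 4)*(t^2 + 2*t - 3) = (t + 3)*(t + 4)*(t - 1)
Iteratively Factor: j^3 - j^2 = (j)*(j^2 - j) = j^2*(j - 1)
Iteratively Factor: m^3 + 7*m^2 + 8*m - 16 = (m + 4)*(m^2 + 3*m - 4) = (m - 1)*(m + 4)*(m + 4)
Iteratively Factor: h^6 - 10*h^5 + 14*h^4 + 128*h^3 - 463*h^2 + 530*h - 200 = (h - 1)*(h^5 - 9*h^4 + 5*h^3 + 133*h^2 - 330*h + 200) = (h - 2)*(h - 1)*(h^4 - 7*h^3 - 9*h^2 + 115*h - 100) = (h - 2)*(h - 1)^2*(h^3 - 6*h^2 - 15*h + 100) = (h - 5)*(h - 2)*(h - 1)^2*(h^2 - h - 20) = (h - 5)*(h - 2)*(h - 1)^2*(h + 4)*(h - 5)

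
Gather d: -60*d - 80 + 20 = -60*d - 60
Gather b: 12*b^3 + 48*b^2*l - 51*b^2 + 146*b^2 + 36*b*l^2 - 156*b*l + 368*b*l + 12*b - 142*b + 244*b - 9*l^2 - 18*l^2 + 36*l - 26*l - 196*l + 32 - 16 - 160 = 12*b^3 + b^2*(48*l + 95) + b*(36*l^2 + 212*l + 114) - 27*l^2 - 186*l - 144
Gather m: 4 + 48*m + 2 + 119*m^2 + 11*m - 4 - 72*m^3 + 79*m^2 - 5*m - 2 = -72*m^3 + 198*m^2 + 54*m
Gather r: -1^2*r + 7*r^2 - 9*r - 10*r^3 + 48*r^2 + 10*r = -10*r^3 + 55*r^2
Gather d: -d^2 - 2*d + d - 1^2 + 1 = -d^2 - d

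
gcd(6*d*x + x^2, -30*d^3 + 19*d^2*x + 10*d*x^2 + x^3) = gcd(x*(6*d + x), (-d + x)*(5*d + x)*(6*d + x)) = 6*d + x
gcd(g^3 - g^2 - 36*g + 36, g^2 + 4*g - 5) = g - 1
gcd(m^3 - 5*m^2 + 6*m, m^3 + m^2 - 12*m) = m^2 - 3*m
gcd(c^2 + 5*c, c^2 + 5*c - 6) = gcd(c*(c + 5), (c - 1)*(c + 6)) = 1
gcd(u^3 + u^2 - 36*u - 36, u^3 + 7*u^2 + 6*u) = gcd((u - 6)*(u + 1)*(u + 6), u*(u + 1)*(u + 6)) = u^2 + 7*u + 6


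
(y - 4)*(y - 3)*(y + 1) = y^3 - 6*y^2 + 5*y + 12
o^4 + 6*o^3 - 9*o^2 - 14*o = o*(o - 2)*(o + 1)*(o + 7)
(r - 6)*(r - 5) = r^2 - 11*r + 30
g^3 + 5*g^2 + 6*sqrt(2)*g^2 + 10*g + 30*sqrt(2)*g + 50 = (g + 5)*(g + sqrt(2))*(g + 5*sqrt(2))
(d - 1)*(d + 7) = d^2 + 6*d - 7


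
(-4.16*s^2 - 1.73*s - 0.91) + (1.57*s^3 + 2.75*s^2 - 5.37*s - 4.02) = 1.57*s^3 - 1.41*s^2 - 7.1*s - 4.93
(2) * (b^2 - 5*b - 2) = 2*b^2 - 10*b - 4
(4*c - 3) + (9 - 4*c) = 6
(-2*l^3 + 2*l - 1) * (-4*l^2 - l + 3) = 8*l^5 + 2*l^4 - 14*l^3 + 2*l^2 + 7*l - 3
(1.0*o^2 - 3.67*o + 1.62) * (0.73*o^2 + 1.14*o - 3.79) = 0.73*o^4 - 1.5391*o^3 - 6.7912*o^2 + 15.7561*o - 6.1398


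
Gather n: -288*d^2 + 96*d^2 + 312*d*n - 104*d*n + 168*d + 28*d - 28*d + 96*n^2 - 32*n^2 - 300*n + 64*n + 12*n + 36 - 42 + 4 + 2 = -192*d^2 + 168*d + 64*n^2 + n*(208*d - 224)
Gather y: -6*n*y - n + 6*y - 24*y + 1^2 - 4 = -n + y*(-6*n - 18) - 3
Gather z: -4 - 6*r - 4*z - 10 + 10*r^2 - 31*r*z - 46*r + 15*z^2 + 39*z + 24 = 10*r^2 - 52*r + 15*z^2 + z*(35 - 31*r) + 10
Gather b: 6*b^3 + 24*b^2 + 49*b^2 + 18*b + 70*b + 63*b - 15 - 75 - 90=6*b^3 + 73*b^2 + 151*b - 180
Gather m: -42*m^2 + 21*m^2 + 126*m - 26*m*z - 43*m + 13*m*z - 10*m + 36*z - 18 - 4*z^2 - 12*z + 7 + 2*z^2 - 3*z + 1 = -21*m^2 + m*(73 - 13*z) - 2*z^2 + 21*z - 10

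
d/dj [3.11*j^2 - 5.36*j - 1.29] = 6.22*j - 5.36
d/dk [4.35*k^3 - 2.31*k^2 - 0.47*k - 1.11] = 13.05*k^2 - 4.62*k - 0.47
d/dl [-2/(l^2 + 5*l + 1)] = 2*(2*l + 5)/(l^2 + 5*l + 1)^2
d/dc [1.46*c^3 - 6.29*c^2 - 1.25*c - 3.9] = 4.38*c^2 - 12.58*c - 1.25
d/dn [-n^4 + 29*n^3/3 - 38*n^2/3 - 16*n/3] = -4*n^3 + 29*n^2 - 76*n/3 - 16/3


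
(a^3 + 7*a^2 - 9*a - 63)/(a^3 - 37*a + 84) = (a + 3)/(a - 4)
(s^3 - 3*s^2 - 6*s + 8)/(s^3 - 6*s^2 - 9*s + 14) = (s - 4)/(s - 7)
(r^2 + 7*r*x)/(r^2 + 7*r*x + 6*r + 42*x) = r/(r + 6)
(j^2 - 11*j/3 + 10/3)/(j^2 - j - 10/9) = 3*(j - 2)/(3*j + 2)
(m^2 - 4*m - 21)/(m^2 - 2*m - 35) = (m + 3)/(m + 5)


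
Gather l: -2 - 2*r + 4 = 2 - 2*r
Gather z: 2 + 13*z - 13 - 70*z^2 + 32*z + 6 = -70*z^2 + 45*z - 5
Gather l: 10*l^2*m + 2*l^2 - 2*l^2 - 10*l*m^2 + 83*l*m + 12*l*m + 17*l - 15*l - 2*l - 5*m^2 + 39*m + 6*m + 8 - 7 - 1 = 10*l^2*m + l*(-10*m^2 + 95*m) - 5*m^2 + 45*m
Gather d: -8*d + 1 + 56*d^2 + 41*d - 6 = 56*d^2 + 33*d - 5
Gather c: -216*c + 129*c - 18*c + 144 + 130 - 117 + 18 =175 - 105*c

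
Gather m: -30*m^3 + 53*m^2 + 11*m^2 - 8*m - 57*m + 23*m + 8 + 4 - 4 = -30*m^3 + 64*m^2 - 42*m + 8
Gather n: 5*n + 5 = 5*n + 5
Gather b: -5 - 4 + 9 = 0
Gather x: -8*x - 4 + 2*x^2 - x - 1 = 2*x^2 - 9*x - 5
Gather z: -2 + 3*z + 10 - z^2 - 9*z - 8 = -z^2 - 6*z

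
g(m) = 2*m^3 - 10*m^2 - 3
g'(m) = 6*m^2 - 20*m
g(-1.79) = -46.51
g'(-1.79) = 55.02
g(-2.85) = -130.52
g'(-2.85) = 105.74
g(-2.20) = -72.70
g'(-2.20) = 73.04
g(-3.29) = -182.46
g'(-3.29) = 130.74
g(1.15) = -13.18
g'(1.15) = -15.06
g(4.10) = -33.26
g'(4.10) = 18.86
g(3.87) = -36.85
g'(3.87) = 12.46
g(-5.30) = -581.65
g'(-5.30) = 274.54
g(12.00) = 2013.00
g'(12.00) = 624.00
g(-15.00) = -9003.00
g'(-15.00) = 1650.00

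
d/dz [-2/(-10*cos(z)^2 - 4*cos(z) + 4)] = 2*(5*cos(z) + 1)*sin(z)/(5*cos(z)^2 + 2*cos(z) - 2)^2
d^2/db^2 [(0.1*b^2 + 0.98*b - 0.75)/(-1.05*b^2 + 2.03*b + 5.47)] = (-1.11022302462516e-16*b^4 - 2.5872*b^3 + 1.51514999999999*b^2 - 43.36353*b + 30.576456)/(1.157625*b^6 - 6.714225*b^5 - 5.11119*b^4 + 61.590403*b^3 + 26.626866*b^2 - 182.218281*b - 163.667323)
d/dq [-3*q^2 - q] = -6*q - 1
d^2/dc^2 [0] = 0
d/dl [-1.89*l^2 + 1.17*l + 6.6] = 1.17 - 3.78*l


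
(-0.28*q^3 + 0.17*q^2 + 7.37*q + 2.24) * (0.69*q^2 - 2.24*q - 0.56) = -0.1932*q^5 + 0.7445*q^4 + 4.8613*q^3 - 15.0584*q^2 - 9.1448*q - 1.2544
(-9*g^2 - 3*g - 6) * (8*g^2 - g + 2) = -72*g^4 - 15*g^3 - 63*g^2 - 12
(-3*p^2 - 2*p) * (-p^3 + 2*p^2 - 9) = 3*p^5 - 4*p^4 - 4*p^3 + 27*p^2 + 18*p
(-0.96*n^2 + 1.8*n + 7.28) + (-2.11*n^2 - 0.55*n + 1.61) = -3.07*n^2 + 1.25*n + 8.89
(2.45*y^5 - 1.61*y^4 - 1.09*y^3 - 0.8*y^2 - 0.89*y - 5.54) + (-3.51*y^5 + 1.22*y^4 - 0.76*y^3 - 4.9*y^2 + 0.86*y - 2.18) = -1.06*y^5 - 0.39*y^4 - 1.85*y^3 - 5.7*y^2 - 0.03*y - 7.72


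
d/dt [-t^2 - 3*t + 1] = -2*t - 3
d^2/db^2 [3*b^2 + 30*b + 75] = 6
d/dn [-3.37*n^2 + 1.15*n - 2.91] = 1.15 - 6.74*n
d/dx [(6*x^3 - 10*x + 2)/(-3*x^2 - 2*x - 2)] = 6*(-3*x^4 - 4*x^3 - 11*x^2 + 2*x + 4)/(9*x^4 + 12*x^3 + 16*x^2 + 8*x + 4)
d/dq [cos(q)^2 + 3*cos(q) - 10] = -(2*cos(q) + 3)*sin(q)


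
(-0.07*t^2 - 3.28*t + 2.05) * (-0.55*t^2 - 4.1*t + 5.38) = 0.0385*t^4 + 2.091*t^3 + 11.9439*t^2 - 26.0514*t + 11.029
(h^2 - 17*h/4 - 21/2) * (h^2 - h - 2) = h^4 - 21*h^3/4 - 33*h^2/4 + 19*h + 21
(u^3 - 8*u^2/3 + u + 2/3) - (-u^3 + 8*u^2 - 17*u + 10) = 2*u^3 - 32*u^2/3 + 18*u - 28/3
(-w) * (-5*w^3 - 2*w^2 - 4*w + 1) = 5*w^4 + 2*w^3 + 4*w^2 - w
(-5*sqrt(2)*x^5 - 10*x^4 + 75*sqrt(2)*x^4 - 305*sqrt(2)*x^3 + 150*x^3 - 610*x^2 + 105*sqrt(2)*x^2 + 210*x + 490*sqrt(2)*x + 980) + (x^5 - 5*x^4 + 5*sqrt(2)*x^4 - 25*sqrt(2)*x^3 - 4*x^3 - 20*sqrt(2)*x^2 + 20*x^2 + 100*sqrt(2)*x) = -5*sqrt(2)*x^5 + x^5 - 15*x^4 + 80*sqrt(2)*x^4 - 330*sqrt(2)*x^3 + 146*x^3 - 590*x^2 + 85*sqrt(2)*x^2 + 210*x + 590*sqrt(2)*x + 980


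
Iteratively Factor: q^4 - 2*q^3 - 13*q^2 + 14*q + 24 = (q - 4)*(q^3 + 2*q^2 - 5*q - 6) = (q - 4)*(q + 1)*(q^2 + q - 6) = (q - 4)*(q + 1)*(q + 3)*(q - 2)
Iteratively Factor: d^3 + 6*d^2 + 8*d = (d)*(d^2 + 6*d + 8) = d*(d + 4)*(d + 2)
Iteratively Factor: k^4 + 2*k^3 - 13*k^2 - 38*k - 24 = (k + 1)*(k^3 + k^2 - 14*k - 24) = (k + 1)*(k + 3)*(k^2 - 2*k - 8) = (k + 1)*(k + 2)*(k + 3)*(k - 4)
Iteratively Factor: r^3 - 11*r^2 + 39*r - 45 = (r - 3)*(r^2 - 8*r + 15) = (r - 3)^2*(r - 5)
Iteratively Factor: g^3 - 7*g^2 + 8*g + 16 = (g - 4)*(g^2 - 3*g - 4) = (g - 4)^2*(g + 1)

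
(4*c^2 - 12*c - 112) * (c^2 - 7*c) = 4*c^4 - 40*c^3 - 28*c^2 + 784*c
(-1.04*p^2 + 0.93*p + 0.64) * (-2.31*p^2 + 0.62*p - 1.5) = 2.4024*p^4 - 2.7931*p^3 + 0.6582*p^2 - 0.9982*p - 0.96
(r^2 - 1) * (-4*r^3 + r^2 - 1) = -4*r^5 + r^4 + 4*r^3 - 2*r^2 + 1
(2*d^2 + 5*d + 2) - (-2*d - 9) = 2*d^2 + 7*d + 11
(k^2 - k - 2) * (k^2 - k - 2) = k^4 - 2*k^3 - 3*k^2 + 4*k + 4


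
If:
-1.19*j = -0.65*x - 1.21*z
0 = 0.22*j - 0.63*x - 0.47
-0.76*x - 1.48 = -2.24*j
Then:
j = 0.46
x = -0.58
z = 0.77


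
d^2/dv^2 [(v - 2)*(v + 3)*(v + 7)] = 6*v + 16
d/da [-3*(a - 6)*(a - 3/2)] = 45/2 - 6*a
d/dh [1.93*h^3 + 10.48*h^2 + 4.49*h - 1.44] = 5.79*h^2 + 20.96*h + 4.49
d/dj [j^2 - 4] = 2*j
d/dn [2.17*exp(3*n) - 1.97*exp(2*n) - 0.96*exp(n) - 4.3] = (6.51*exp(2*n) - 3.94*exp(n) - 0.96)*exp(n)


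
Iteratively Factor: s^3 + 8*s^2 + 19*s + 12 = (s + 1)*(s^2 + 7*s + 12) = (s + 1)*(s + 4)*(s + 3)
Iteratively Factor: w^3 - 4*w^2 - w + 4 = (w - 4)*(w^2 - 1) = (w - 4)*(w - 1)*(w + 1)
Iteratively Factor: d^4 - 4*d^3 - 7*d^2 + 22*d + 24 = (d + 2)*(d^3 - 6*d^2 + 5*d + 12) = (d - 4)*(d + 2)*(d^2 - 2*d - 3) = (d - 4)*(d + 1)*(d + 2)*(d - 3)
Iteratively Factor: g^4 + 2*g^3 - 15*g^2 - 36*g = (g + 3)*(g^3 - g^2 - 12*g) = (g + 3)^2*(g^2 - 4*g) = g*(g + 3)^2*(g - 4)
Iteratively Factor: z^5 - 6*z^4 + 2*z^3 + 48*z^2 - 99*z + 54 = (z - 3)*(z^4 - 3*z^3 - 7*z^2 + 27*z - 18) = (z - 3)*(z - 2)*(z^3 - z^2 - 9*z + 9) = (z - 3)*(z - 2)*(z + 3)*(z^2 - 4*z + 3) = (z - 3)*(z - 2)*(z - 1)*(z + 3)*(z - 3)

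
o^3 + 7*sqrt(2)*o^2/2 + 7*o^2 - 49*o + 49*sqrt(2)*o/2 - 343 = (o + 7)*(o - 7*sqrt(2)/2)*(o + 7*sqrt(2))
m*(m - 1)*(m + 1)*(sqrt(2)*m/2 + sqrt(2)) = sqrt(2)*m^4/2 + sqrt(2)*m^3 - sqrt(2)*m^2/2 - sqrt(2)*m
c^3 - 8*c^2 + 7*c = c*(c - 7)*(c - 1)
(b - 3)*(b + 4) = b^2 + b - 12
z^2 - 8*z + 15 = (z - 5)*(z - 3)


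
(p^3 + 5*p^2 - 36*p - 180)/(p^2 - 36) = p + 5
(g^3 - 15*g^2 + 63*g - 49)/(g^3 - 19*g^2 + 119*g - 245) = (g - 1)/(g - 5)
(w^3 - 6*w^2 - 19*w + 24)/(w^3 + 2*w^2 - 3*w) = (w - 8)/w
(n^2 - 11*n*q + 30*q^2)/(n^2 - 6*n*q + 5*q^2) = (-n + 6*q)/(-n + q)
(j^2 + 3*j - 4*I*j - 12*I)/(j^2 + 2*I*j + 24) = (j + 3)/(j + 6*I)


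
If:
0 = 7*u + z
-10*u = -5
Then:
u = 1/2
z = -7/2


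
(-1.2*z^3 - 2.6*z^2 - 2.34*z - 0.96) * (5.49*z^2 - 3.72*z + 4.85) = -6.588*z^5 - 9.81*z^4 - 8.9946*z^3 - 9.1756*z^2 - 7.7778*z - 4.656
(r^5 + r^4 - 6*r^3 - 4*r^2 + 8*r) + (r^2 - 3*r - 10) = r^5 + r^4 - 6*r^3 - 3*r^2 + 5*r - 10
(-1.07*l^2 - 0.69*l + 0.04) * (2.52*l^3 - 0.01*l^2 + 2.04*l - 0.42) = -2.6964*l^5 - 1.7281*l^4 - 2.0751*l^3 - 0.9586*l^2 + 0.3714*l - 0.0168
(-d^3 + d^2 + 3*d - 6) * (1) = -d^3 + d^2 + 3*d - 6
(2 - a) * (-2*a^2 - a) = 2*a^3 - 3*a^2 - 2*a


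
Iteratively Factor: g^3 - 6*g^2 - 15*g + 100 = (g - 5)*(g^2 - g - 20) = (g - 5)^2*(g + 4)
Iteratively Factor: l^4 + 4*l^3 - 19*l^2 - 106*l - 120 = (l + 4)*(l^3 - 19*l - 30) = (l - 5)*(l + 4)*(l^2 + 5*l + 6) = (l - 5)*(l + 3)*(l + 4)*(l + 2)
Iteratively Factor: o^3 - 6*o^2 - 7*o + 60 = (o - 4)*(o^2 - 2*o - 15) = (o - 5)*(o - 4)*(o + 3)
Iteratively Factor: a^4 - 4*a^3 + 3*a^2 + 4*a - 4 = (a - 1)*(a^3 - 3*a^2 + 4) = (a - 2)*(a - 1)*(a^2 - a - 2) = (a - 2)^2*(a - 1)*(a + 1)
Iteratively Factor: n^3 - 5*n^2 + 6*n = (n - 2)*(n^2 - 3*n) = n*(n - 2)*(n - 3)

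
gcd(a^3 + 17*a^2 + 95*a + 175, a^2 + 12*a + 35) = a^2 + 12*a + 35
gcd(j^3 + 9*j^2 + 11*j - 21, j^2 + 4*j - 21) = j + 7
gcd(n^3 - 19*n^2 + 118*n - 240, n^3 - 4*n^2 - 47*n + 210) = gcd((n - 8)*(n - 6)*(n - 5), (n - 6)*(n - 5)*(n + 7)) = n^2 - 11*n + 30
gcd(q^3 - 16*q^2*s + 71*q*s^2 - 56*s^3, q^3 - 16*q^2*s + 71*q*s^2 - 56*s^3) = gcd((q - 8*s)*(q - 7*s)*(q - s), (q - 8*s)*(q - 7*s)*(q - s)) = q^3 - 16*q^2*s + 71*q*s^2 - 56*s^3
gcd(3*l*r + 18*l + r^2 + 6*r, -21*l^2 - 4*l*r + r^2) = 3*l + r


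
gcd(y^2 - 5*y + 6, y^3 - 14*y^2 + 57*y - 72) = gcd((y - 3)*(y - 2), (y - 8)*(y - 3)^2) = y - 3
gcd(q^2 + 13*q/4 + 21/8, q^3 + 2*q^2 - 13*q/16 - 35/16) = q + 7/4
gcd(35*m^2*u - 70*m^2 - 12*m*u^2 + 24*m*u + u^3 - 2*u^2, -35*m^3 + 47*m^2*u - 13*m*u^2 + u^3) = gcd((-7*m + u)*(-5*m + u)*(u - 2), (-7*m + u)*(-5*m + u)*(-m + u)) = 35*m^2 - 12*m*u + u^2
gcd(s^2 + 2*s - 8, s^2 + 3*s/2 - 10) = s + 4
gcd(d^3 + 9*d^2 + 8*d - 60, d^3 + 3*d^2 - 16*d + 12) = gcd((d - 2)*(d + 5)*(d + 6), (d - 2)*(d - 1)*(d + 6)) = d^2 + 4*d - 12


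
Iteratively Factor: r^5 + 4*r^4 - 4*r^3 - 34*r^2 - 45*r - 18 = (r + 2)*(r^4 + 2*r^3 - 8*r^2 - 18*r - 9) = (r - 3)*(r + 2)*(r^3 + 5*r^2 + 7*r + 3) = (r - 3)*(r + 1)*(r + 2)*(r^2 + 4*r + 3) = (r - 3)*(r + 1)^2*(r + 2)*(r + 3)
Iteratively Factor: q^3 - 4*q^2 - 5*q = (q)*(q^2 - 4*q - 5) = q*(q + 1)*(q - 5)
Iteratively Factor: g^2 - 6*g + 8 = (g - 4)*(g - 2)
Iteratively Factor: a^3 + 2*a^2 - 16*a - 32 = (a - 4)*(a^2 + 6*a + 8) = (a - 4)*(a + 2)*(a + 4)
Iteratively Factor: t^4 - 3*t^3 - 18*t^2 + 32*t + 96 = (t - 4)*(t^3 + t^2 - 14*t - 24) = (t - 4)*(t + 3)*(t^2 - 2*t - 8) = (t - 4)^2*(t + 3)*(t + 2)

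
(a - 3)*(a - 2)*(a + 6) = a^3 + a^2 - 24*a + 36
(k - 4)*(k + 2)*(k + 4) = k^3 + 2*k^2 - 16*k - 32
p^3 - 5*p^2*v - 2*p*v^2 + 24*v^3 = (p - 4*v)*(p - 3*v)*(p + 2*v)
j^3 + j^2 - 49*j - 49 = (j - 7)*(j + 1)*(j + 7)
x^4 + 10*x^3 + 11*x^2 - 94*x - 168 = (x - 3)*(x + 2)*(x + 4)*(x + 7)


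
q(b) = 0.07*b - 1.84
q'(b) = 0.0700000000000000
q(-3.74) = -2.10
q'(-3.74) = 0.07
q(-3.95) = -2.12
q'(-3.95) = 0.07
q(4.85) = -1.50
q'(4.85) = 0.07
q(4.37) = -1.53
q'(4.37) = 0.07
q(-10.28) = -2.56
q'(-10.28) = 0.07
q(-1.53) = -1.95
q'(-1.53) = 0.07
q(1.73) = -1.72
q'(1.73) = 0.07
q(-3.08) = -2.06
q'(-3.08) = 0.07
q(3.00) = -1.63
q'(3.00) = 0.07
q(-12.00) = -2.68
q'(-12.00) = 0.07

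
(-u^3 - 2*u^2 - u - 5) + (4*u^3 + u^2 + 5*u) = 3*u^3 - u^2 + 4*u - 5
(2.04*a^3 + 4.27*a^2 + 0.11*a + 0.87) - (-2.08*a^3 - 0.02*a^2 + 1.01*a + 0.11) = 4.12*a^3 + 4.29*a^2 - 0.9*a + 0.76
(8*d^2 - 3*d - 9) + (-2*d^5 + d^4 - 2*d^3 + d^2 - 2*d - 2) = -2*d^5 + d^4 - 2*d^3 + 9*d^2 - 5*d - 11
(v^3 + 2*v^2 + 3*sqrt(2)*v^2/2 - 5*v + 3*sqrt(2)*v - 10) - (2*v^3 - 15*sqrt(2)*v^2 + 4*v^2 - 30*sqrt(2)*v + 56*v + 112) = -v^3 - 2*v^2 + 33*sqrt(2)*v^2/2 - 61*v + 33*sqrt(2)*v - 122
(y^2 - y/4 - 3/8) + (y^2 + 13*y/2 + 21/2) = 2*y^2 + 25*y/4 + 81/8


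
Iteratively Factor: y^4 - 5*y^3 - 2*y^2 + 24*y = (y - 4)*(y^3 - y^2 - 6*y) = y*(y - 4)*(y^2 - y - 6) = y*(y - 4)*(y - 3)*(y + 2)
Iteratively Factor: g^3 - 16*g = (g - 4)*(g^2 + 4*g) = (g - 4)*(g + 4)*(g)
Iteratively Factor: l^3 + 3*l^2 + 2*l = (l + 1)*(l^2 + 2*l) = (l + 1)*(l + 2)*(l)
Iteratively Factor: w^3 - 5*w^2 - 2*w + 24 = (w - 3)*(w^2 - 2*w - 8) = (w - 3)*(w + 2)*(w - 4)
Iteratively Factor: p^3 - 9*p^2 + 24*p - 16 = (p - 1)*(p^2 - 8*p + 16) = (p - 4)*(p - 1)*(p - 4)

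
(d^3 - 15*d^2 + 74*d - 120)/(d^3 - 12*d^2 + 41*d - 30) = (d - 4)/(d - 1)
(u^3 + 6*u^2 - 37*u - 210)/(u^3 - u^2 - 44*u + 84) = (u + 5)/(u - 2)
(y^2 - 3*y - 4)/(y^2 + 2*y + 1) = (y - 4)/(y + 1)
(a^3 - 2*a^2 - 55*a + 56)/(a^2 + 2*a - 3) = (a^2 - a - 56)/(a + 3)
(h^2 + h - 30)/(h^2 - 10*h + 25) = (h + 6)/(h - 5)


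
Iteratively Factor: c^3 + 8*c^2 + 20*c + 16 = (c + 2)*(c^2 + 6*c + 8) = (c + 2)*(c + 4)*(c + 2)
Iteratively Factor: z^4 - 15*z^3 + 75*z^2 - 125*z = (z - 5)*(z^3 - 10*z^2 + 25*z) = z*(z - 5)*(z^2 - 10*z + 25) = z*(z - 5)^2*(z - 5)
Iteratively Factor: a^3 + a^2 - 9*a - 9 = (a + 3)*(a^2 - 2*a - 3) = (a - 3)*(a + 3)*(a + 1)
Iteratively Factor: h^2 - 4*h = (h - 4)*(h)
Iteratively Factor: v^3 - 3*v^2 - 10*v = (v + 2)*(v^2 - 5*v) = v*(v + 2)*(v - 5)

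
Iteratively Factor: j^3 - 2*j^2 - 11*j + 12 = (j - 1)*(j^2 - j - 12) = (j - 4)*(j - 1)*(j + 3)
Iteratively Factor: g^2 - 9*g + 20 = (g - 5)*(g - 4)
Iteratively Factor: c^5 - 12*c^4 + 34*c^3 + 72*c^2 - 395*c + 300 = (c - 4)*(c^4 - 8*c^3 + 2*c^2 + 80*c - 75) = (c - 4)*(c - 1)*(c^3 - 7*c^2 - 5*c + 75) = (c - 5)*(c - 4)*(c - 1)*(c^2 - 2*c - 15) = (c - 5)^2*(c - 4)*(c - 1)*(c + 3)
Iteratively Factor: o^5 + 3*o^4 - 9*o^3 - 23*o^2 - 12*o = (o - 3)*(o^4 + 6*o^3 + 9*o^2 + 4*o) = o*(o - 3)*(o^3 + 6*o^2 + 9*o + 4) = o*(o - 3)*(o + 4)*(o^2 + 2*o + 1) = o*(o - 3)*(o + 1)*(o + 4)*(o + 1)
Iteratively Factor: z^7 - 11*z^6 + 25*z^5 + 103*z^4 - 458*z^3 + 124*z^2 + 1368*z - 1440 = (z + 2)*(z^6 - 13*z^5 + 51*z^4 + z^3 - 460*z^2 + 1044*z - 720) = (z - 5)*(z + 2)*(z^5 - 8*z^4 + 11*z^3 + 56*z^2 - 180*z + 144) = (z - 5)*(z - 2)*(z + 2)*(z^4 - 6*z^3 - z^2 + 54*z - 72) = (z - 5)*(z - 2)^2*(z + 2)*(z^3 - 4*z^2 - 9*z + 36) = (z - 5)*(z - 3)*(z - 2)^2*(z + 2)*(z^2 - z - 12) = (z - 5)*(z - 4)*(z - 3)*(z - 2)^2*(z + 2)*(z + 3)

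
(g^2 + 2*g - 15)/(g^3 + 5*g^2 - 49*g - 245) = (g - 3)/(g^2 - 49)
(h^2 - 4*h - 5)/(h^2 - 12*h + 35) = (h + 1)/(h - 7)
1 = 1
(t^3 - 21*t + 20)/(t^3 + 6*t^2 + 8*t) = (t^3 - 21*t + 20)/(t*(t^2 + 6*t + 8))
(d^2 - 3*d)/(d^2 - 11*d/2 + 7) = 2*d*(d - 3)/(2*d^2 - 11*d + 14)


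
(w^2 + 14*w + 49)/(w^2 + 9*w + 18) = (w^2 + 14*w + 49)/(w^2 + 9*w + 18)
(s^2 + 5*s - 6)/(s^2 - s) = (s + 6)/s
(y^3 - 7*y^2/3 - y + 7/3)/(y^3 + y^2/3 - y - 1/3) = (3*y - 7)/(3*y + 1)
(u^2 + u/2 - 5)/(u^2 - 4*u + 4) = (u + 5/2)/(u - 2)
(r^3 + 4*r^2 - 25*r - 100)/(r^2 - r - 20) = r + 5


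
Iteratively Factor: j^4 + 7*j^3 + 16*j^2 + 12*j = (j + 3)*(j^3 + 4*j^2 + 4*j) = (j + 2)*(j + 3)*(j^2 + 2*j) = j*(j + 2)*(j + 3)*(j + 2)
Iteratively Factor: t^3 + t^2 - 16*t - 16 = (t - 4)*(t^2 + 5*t + 4) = (t - 4)*(t + 4)*(t + 1)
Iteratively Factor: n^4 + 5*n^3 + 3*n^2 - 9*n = (n + 3)*(n^3 + 2*n^2 - 3*n) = (n + 3)^2*(n^2 - n) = n*(n + 3)^2*(n - 1)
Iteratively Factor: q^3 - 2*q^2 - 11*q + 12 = (q + 3)*(q^2 - 5*q + 4) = (q - 1)*(q + 3)*(q - 4)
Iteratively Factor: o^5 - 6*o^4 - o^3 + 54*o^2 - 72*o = (o)*(o^4 - 6*o^3 - o^2 + 54*o - 72) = o*(o - 3)*(o^3 - 3*o^2 - 10*o + 24) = o*(o - 3)*(o - 2)*(o^2 - o - 12) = o*(o - 4)*(o - 3)*(o - 2)*(o + 3)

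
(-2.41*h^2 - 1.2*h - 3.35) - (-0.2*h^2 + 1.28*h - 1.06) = -2.21*h^2 - 2.48*h - 2.29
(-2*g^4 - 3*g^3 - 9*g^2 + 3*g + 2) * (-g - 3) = 2*g^5 + 9*g^4 + 18*g^3 + 24*g^2 - 11*g - 6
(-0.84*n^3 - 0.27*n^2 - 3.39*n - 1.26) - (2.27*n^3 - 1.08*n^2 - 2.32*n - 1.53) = -3.11*n^3 + 0.81*n^2 - 1.07*n + 0.27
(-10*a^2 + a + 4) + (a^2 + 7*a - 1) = -9*a^2 + 8*a + 3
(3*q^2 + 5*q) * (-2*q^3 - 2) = -6*q^5 - 10*q^4 - 6*q^2 - 10*q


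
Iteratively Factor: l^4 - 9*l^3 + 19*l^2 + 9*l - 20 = (l - 5)*(l^3 - 4*l^2 - l + 4) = (l - 5)*(l + 1)*(l^2 - 5*l + 4) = (l - 5)*(l - 1)*(l + 1)*(l - 4)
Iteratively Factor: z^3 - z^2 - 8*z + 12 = (z - 2)*(z^2 + z - 6) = (z - 2)*(z + 3)*(z - 2)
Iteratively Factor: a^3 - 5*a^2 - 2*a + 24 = (a + 2)*(a^2 - 7*a + 12) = (a - 3)*(a + 2)*(a - 4)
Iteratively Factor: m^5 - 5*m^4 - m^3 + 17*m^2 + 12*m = (m)*(m^4 - 5*m^3 - m^2 + 17*m + 12) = m*(m - 4)*(m^3 - m^2 - 5*m - 3) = m*(m - 4)*(m + 1)*(m^2 - 2*m - 3) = m*(m - 4)*(m - 3)*(m + 1)*(m + 1)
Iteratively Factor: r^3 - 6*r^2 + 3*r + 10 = (r - 2)*(r^2 - 4*r - 5) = (r - 2)*(r + 1)*(r - 5)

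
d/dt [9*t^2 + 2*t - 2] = 18*t + 2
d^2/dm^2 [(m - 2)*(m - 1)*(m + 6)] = 6*m + 6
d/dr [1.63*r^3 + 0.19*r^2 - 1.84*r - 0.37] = 4.89*r^2 + 0.38*r - 1.84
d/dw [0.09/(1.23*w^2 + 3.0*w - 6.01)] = (-0.2214*w - 0.27)/(1.23*w^2 + 3.0*w - 6.01)^2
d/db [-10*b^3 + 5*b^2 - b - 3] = -30*b^2 + 10*b - 1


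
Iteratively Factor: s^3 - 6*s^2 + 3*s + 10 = (s - 5)*(s^2 - s - 2) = (s - 5)*(s + 1)*(s - 2)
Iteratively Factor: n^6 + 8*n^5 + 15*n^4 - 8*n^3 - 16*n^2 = (n + 4)*(n^5 + 4*n^4 - n^3 - 4*n^2) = n*(n + 4)*(n^4 + 4*n^3 - n^2 - 4*n) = n*(n + 4)^2*(n^3 - n) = n*(n + 1)*(n + 4)^2*(n^2 - n) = n^2*(n + 1)*(n + 4)^2*(n - 1)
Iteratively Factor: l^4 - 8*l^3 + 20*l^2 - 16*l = (l - 4)*(l^3 - 4*l^2 + 4*l) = (l - 4)*(l - 2)*(l^2 - 2*l) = l*(l - 4)*(l - 2)*(l - 2)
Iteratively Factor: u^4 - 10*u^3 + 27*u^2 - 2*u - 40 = (u - 5)*(u^3 - 5*u^2 + 2*u + 8) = (u - 5)*(u + 1)*(u^2 - 6*u + 8) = (u - 5)*(u - 2)*(u + 1)*(u - 4)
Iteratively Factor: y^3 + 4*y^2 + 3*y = (y)*(y^2 + 4*y + 3) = y*(y + 1)*(y + 3)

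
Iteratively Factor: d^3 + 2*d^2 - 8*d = (d + 4)*(d^2 - 2*d) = (d - 2)*(d + 4)*(d)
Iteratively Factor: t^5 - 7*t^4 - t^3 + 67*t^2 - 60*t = (t - 5)*(t^4 - 2*t^3 - 11*t^2 + 12*t) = (t - 5)*(t + 3)*(t^3 - 5*t^2 + 4*t) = (t - 5)*(t - 4)*(t + 3)*(t^2 - t) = (t - 5)*(t - 4)*(t - 1)*(t + 3)*(t)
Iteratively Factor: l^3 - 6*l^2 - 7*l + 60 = (l - 5)*(l^2 - l - 12) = (l - 5)*(l - 4)*(l + 3)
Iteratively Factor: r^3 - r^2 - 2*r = (r)*(r^2 - r - 2) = r*(r - 2)*(r + 1)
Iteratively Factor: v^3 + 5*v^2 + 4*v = (v)*(v^2 + 5*v + 4) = v*(v + 1)*(v + 4)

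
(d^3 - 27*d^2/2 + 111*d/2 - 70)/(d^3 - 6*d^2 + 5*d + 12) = (2*d^2 - 19*d + 35)/(2*(d^2 - 2*d - 3))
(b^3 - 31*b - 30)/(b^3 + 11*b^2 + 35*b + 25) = (b - 6)/(b + 5)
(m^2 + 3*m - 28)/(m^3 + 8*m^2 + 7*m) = (m - 4)/(m*(m + 1))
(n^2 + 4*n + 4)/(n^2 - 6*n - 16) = (n + 2)/(n - 8)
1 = 1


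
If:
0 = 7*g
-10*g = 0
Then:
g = 0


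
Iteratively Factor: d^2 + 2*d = (d + 2)*(d)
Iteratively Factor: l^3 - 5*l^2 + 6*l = (l - 3)*(l^2 - 2*l) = l*(l - 3)*(l - 2)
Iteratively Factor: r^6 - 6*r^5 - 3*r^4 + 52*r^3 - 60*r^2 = (r - 2)*(r^5 - 4*r^4 - 11*r^3 + 30*r^2) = (r - 2)*(r + 3)*(r^4 - 7*r^3 + 10*r^2) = r*(r - 2)*(r + 3)*(r^3 - 7*r^2 + 10*r) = r*(r - 2)^2*(r + 3)*(r^2 - 5*r) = r^2*(r - 2)^2*(r + 3)*(r - 5)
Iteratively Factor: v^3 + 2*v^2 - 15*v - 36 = (v + 3)*(v^2 - v - 12) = (v + 3)^2*(v - 4)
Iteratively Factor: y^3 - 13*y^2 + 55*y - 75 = (y - 3)*(y^2 - 10*y + 25) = (y - 5)*(y - 3)*(y - 5)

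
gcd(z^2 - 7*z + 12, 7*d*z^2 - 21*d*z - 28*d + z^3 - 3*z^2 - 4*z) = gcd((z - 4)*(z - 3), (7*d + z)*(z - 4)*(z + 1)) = z - 4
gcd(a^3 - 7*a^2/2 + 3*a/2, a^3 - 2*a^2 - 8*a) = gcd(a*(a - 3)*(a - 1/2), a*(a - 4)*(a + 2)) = a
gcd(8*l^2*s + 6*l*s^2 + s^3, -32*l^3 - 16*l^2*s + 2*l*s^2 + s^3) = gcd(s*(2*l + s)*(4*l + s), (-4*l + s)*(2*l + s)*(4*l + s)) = 8*l^2 + 6*l*s + s^2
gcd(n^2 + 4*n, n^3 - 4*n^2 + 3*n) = n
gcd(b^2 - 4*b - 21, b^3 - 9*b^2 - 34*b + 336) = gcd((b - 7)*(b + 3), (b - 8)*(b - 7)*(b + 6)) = b - 7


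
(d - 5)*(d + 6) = d^2 + d - 30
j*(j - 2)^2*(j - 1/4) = j^4 - 17*j^3/4 + 5*j^2 - j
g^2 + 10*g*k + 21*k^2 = (g + 3*k)*(g + 7*k)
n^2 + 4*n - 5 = (n - 1)*(n + 5)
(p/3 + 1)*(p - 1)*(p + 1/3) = p^3/3 + 7*p^2/9 - 7*p/9 - 1/3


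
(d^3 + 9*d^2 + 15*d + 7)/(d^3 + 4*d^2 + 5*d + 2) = (d + 7)/(d + 2)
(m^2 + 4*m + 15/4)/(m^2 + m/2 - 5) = (m + 3/2)/(m - 2)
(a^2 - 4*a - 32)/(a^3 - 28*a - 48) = (a - 8)/(a^2 - 4*a - 12)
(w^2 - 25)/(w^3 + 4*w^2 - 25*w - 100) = 1/(w + 4)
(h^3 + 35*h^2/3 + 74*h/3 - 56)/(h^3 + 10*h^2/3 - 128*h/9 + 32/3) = 3*(h + 7)/(3*h - 4)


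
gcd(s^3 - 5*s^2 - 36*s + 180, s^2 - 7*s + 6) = s - 6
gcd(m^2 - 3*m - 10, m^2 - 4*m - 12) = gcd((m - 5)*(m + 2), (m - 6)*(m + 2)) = m + 2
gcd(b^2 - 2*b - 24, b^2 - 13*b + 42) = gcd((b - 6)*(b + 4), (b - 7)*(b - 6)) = b - 6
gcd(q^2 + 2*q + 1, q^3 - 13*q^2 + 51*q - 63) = 1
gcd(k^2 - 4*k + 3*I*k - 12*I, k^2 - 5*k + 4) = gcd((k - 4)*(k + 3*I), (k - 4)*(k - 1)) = k - 4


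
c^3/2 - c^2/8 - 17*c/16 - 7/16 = (c/2 + 1/4)*(c - 7/4)*(c + 1)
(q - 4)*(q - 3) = q^2 - 7*q + 12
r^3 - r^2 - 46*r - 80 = (r - 8)*(r + 2)*(r + 5)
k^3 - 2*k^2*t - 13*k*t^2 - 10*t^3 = (k - 5*t)*(k + t)*(k + 2*t)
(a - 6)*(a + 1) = a^2 - 5*a - 6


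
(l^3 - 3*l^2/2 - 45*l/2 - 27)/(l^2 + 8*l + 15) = (l^2 - 9*l/2 - 9)/(l + 5)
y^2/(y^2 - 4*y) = y/(y - 4)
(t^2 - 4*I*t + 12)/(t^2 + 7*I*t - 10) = (t - 6*I)/(t + 5*I)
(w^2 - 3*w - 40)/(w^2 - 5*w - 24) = (w + 5)/(w + 3)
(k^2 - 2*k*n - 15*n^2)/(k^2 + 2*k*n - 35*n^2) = (k + 3*n)/(k + 7*n)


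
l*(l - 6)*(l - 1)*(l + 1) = l^4 - 6*l^3 - l^2 + 6*l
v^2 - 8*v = v*(v - 8)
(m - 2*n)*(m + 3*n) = m^2 + m*n - 6*n^2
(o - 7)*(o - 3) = o^2 - 10*o + 21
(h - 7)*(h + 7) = h^2 - 49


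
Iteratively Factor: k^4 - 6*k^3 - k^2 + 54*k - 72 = (k - 3)*(k^3 - 3*k^2 - 10*k + 24) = (k - 4)*(k - 3)*(k^2 + k - 6) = (k - 4)*(k - 3)*(k + 3)*(k - 2)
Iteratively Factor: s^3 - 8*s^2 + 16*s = (s - 4)*(s^2 - 4*s) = s*(s - 4)*(s - 4)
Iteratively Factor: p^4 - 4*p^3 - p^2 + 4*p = (p - 1)*(p^3 - 3*p^2 - 4*p) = (p - 4)*(p - 1)*(p^2 + p) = p*(p - 4)*(p - 1)*(p + 1)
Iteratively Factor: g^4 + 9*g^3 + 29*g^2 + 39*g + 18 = (g + 1)*(g^3 + 8*g^2 + 21*g + 18) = (g + 1)*(g + 2)*(g^2 + 6*g + 9) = (g + 1)*(g + 2)*(g + 3)*(g + 3)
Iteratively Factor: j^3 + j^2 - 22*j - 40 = (j + 4)*(j^2 - 3*j - 10) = (j - 5)*(j + 4)*(j + 2)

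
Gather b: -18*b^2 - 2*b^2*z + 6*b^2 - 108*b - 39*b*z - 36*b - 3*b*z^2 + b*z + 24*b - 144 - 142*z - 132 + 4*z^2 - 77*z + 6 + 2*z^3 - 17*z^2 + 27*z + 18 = b^2*(-2*z - 12) + b*(-3*z^2 - 38*z - 120) + 2*z^3 - 13*z^2 - 192*z - 252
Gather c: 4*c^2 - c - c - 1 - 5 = 4*c^2 - 2*c - 6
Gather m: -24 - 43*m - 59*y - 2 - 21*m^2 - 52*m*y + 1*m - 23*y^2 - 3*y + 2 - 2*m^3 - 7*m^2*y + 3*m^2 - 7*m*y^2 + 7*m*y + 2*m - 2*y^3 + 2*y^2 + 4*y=-2*m^3 + m^2*(-7*y - 18) + m*(-7*y^2 - 45*y - 40) - 2*y^3 - 21*y^2 - 58*y - 24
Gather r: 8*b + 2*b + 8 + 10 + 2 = 10*b + 20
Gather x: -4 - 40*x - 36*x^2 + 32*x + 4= -36*x^2 - 8*x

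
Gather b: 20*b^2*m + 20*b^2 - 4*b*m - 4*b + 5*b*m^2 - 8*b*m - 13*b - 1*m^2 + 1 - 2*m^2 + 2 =b^2*(20*m + 20) + b*(5*m^2 - 12*m - 17) - 3*m^2 + 3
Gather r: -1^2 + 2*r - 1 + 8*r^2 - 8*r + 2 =8*r^2 - 6*r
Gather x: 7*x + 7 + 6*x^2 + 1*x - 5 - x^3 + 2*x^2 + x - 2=-x^3 + 8*x^2 + 9*x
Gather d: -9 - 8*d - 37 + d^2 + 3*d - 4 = d^2 - 5*d - 50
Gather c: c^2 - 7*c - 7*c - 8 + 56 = c^2 - 14*c + 48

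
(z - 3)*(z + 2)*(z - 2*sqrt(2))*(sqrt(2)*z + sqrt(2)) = sqrt(2)*z^4 - 4*z^3 - 7*sqrt(2)*z^2 - 6*sqrt(2)*z + 28*z + 24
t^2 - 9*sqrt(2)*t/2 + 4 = (t - 4*sqrt(2))*(t - sqrt(2)/2)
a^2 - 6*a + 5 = (a - 5)*(a - 1)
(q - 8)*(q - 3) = q^2 - 11*q + 24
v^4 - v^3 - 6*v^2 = v^2*(v - 3)*(v + 2)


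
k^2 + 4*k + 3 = (k + 1)*(k + 3)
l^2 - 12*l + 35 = (l - 7)*(l - 5)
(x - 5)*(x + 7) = x^2 + 2*x - 35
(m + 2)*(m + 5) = m^2 + 7*m + 10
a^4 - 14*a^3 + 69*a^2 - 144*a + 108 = (a - 6)*(a - 3)^2*(a - 2)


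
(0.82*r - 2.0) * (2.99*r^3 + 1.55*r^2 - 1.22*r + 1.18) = 2.4518*r^4 - 4.709*r^3 - 4.1004*r^2 + 3.4076*r - 2.36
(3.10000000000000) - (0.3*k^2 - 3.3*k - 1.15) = -0.3*k^2 + 3.3*k + 4.25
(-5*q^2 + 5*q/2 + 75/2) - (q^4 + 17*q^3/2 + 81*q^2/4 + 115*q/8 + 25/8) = -q^4 - 17*q^3/2 - 101*q^2/4 - 95*q/8 + 275/8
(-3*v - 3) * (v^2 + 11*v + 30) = -3*v^3 - 36*v^2 - 123*v - 90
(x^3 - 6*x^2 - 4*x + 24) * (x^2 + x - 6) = x^5 - 5*x^4 - 16*x^3 + 56*x^2 + 48*x - 144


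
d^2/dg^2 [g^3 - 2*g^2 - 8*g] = 6*g - 4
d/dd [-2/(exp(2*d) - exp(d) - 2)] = (4*exp(d) - 2)*exp(d)/(-exp(2*d) + exp(d) + 2)^2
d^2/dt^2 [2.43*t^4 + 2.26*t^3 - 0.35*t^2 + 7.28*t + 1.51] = 29.16*t^2 + 13.56*t - 0.7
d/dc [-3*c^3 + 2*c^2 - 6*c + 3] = -9*c^2 + 4*c - 6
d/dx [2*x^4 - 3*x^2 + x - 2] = 8*x^3 - 6*x + 1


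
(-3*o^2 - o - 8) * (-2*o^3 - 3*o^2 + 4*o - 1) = 6*o^5 + 11*o^4 + 7*o^3 + 23*o^2 - 31*o + 8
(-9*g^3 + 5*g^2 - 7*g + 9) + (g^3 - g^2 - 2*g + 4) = -8*g^3 + 4*g^2 - 9*g + 13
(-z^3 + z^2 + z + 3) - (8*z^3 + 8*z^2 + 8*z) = -9*z^3 - 7*z^2 - 7*z + 3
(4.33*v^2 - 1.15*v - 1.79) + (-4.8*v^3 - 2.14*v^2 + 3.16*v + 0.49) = -4.8*v^3 + 2.19*v^2 + 2.01*v - 1.3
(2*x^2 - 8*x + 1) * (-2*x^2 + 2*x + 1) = -4*x^4 + 20*x^3 - 16*x^2 - 6*x + 1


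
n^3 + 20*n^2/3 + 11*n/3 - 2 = (n - 1/3)*(n + 1)*(n + 6)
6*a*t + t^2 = t*(6*a + t)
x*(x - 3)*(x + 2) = x^3 - x^2 - 6*x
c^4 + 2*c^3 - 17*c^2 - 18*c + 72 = (c - 3)*(c - 2)*(c + 3)*(c + 4)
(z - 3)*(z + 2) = z^2 - z - 6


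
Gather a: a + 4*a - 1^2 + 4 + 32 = 5*a + 35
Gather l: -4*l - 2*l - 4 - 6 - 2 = -6*l - 12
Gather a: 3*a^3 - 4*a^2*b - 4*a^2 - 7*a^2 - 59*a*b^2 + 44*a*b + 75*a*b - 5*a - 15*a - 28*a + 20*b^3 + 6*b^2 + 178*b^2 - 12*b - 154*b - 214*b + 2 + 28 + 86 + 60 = 3*a^3 + a^2*(-4*b - 11) + a*(-59*b^2 + 119*b - 48) + 20*b^3 + 184*b^2 - 380*b + 176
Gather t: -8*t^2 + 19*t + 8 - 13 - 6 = -8*t^2 + 19*t - 11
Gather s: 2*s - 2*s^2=-2*s^2 + 2*s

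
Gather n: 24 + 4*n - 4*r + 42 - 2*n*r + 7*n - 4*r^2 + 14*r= n*(11 - 2*r) - 4*r^2 + 10*r + 66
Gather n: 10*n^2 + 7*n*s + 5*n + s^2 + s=10*n^2 + n*(7*s + 5) + s^2 + s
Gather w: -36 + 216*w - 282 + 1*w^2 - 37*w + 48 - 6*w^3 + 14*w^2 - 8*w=-6*w^3 + 15*w^2 + 171*w - 270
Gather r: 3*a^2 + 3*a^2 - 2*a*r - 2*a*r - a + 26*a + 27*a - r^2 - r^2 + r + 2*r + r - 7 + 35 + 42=6*a^2 + 52*a - 2*r^2 + r*(4 - 4*a) + 70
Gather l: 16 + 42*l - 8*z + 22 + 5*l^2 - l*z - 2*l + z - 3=5*l^2 + l*(40 - z) - 7*z + 35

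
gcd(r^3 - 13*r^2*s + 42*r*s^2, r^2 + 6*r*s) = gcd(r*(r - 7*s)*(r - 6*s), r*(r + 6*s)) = r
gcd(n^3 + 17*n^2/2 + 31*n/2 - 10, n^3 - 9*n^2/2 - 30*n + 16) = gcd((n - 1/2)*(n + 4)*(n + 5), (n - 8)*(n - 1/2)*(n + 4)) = n^2 + 7*n/2 - 2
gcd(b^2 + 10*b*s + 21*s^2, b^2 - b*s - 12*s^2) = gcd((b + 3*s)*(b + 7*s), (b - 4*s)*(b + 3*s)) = b + 3*s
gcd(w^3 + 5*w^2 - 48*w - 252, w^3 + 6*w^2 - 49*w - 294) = w^2 - w - 42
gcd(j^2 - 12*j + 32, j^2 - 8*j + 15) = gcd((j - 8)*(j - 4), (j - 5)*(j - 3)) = 1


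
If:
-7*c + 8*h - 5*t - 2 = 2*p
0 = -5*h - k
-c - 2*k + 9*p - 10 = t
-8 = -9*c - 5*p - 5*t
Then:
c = 218/259 - 125*t/259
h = 44*t/259 + 261/259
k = -220*t/259 - 1305/259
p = 22/259 - 34*t/259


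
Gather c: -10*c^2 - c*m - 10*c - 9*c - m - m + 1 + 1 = -10*c^2 + c*(-m - 19) - 2*m + 2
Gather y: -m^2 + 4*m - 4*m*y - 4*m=-m^2 - 4*m*y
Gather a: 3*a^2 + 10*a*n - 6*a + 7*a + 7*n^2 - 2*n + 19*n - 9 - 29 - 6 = 3*a^2 + a*(10*n + 1) + 7*n^2 + 17*n - 44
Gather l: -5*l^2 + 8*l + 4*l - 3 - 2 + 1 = -5*l^2 + 12*l - 4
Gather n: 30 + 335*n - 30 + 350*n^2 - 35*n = 350*n^2 + 300*n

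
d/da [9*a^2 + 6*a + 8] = 18*a + 6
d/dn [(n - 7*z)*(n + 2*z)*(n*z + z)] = z*(3*n^2 - 10*n*z + 2*n - 14*z^2 - 5*z)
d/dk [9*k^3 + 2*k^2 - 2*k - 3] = 27*k^2 + 4*k - 2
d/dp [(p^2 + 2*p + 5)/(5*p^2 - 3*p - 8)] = (-13*p^2 - 66*p - 1)/(25*p^4 - 30*p^3 - 71*p^2 + 48*p + 64)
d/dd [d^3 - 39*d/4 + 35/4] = 3*d^2 - 39/4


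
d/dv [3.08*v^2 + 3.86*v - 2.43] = 6.16*v + 3.86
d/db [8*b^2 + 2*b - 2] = 16*b + 2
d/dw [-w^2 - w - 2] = -2*w - 1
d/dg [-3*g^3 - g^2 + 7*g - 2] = -9*g^2 - 2*g + 7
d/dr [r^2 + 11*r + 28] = 2*r + 11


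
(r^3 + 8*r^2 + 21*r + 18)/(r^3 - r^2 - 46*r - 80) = (r^2 + 6*r + 9)/(r^2 - 3*r - 40)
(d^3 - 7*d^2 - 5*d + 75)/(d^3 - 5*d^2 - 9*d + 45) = (d - 5)/(d - 3)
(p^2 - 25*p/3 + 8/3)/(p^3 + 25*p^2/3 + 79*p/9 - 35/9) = 3*(p - 8)/(3*p^2 + 26*p + 35)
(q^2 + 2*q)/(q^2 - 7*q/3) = 3*(q + 2)/(3*q - 7)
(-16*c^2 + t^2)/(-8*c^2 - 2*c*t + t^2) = (4*c + t)/(2*c + t)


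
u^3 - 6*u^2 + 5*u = u*(u - 5)*(u - 1)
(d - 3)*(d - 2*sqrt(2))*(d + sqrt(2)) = d^3 - 3*d^2 - sqrt(2)*d^2 - 4*d + 3*sqrt(2)*d + 12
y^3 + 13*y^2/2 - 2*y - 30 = (y - 2)*(y + 5/2)*(y + 6)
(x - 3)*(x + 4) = x^2 + x - 12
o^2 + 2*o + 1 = (o + 1)^2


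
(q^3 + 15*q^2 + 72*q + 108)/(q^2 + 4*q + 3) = (q^2 + 12*q + 36)/(q + 1)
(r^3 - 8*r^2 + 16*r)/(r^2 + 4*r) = (r^2 - 8*r + 16)/(r + 4)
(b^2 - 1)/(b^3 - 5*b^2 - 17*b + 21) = (b + 1)/(b^2 - 4*b - 21)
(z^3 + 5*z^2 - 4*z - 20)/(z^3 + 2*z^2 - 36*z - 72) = (z^2 + 3*z - 10)/(z^2 - 36)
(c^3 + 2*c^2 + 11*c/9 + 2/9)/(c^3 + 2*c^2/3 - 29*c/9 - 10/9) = (3*c^2 + 5*c + 2)/(3*c^2 + c - 10)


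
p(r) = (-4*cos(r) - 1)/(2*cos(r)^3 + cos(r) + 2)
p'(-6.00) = -0.16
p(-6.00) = -1.02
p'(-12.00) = -0.23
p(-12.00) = -1.08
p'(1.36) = 1.30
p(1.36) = -0.82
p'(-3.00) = -2.71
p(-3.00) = -3.18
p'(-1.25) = -0.99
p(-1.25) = -0.95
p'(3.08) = 1.07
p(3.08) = -3.03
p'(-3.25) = 1.97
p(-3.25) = -3.10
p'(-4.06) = 7.44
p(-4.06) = 1.51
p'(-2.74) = -24.41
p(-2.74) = -5.59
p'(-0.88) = -0.03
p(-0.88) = -1.12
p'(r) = (6*sin(r)*cos(r)^2 + sin(r))*(-4*cos(r) - 1)/(2*cos(r)^3 + cos(r) + 2)^2 + 4*sin(r)/(2*cos(r)^3 + cos(r) + 2)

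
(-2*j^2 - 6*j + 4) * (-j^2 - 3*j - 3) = 2*j^4 + 12*j^3 + 20*j^2 + 6*j - 12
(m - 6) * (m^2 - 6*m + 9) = m^3 - 12*m^2 + 45*m - 54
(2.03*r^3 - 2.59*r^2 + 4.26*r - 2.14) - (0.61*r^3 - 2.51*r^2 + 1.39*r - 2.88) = 1.42*r^3 - 0.0800000000000001*r^2 + 2.87*r + 0.74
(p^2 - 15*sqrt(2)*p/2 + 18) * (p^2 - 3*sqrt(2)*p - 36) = p^4 - 21*sqrt(2)*p^3/2 + 27*p^2 + 216*sqrt(2)*p - 648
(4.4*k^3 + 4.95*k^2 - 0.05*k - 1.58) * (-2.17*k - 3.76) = -9.548*k^4 - 27.2855*k^3 - 18.5035*k^2 + 3.6166*k + 5.9408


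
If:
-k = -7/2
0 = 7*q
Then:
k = 7/2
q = 0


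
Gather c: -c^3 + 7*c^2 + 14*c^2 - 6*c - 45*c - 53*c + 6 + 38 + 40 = -c^3 + 21*c^2 - 104*c + 84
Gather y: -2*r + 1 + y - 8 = -2*r + y - 7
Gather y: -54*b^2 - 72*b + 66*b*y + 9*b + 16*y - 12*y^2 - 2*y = -54*b^2 - 63*b - 12*y^2 + y*(66*b + 14)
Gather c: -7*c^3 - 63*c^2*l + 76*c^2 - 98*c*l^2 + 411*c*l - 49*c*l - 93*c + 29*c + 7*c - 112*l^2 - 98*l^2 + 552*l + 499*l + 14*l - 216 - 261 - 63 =-7*c^3 + c^2*(76 - 63*l) + c*(-98*l^2 + 362*l - 57) - 210*l^2 + 1065*l - 540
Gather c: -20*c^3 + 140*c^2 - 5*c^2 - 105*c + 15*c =-20*c^3 + 135*c^2 - 90*c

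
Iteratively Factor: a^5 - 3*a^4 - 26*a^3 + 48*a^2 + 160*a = (a + 4)*(a^4 - 7*a^3 + 2*a^2 + 40*a) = (a - 4)*(a + 4)*(a^3 - 3*a^2 - 10*a) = (a - 4)*(a + 2)*(a + 4)*(a^2 - 5*a) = a*(a - 4)*(a + 2)*(a + 4)*(a - 5)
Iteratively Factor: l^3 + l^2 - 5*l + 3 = (l + 3)*(l^2 - 2*l + 1) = (l - 1)*(l + 3)*(l - 1)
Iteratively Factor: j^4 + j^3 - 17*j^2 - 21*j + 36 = (j + 3)*(j^3 - 2*j^2 - 11*j + 12) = (j + 3)^2*(j^2 - 5*j + 4) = (j - 4)*(j + 3)^2*(j - 1)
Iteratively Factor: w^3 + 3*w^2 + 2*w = (w + 1)*(w^2 + 2*w) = (w + 1)*(w + 2)*(w)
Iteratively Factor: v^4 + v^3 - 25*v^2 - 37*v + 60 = (v - 5)*(v^3 + 6*v^2 + 5*v - 12) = (v - 5)*(v + 4)*(v^2 + 2*v - 3) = (v - 5)*(v + 3)*(v + 4)*(v - 1)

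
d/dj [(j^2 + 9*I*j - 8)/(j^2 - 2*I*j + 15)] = (-11*I*j^2 + 46*j + 119*I)/(j^4 - 4*I*j^3 + 26*j^2 - 60*I*j + 225)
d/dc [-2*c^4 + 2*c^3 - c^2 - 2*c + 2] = -8*c^3 + 6*c^2 - 2*c - 2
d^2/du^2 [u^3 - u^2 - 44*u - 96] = 6*u - 2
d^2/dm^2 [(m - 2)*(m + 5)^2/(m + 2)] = 2*(m^3 + 6*m^2 + 12*m - 28)/(m^3 + 6*m^2 + 12*m + 8)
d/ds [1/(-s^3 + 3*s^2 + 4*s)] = (3*s^2 - 6*s - 4)/(s^2*(-s^2 + 3*s + 4)^2)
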